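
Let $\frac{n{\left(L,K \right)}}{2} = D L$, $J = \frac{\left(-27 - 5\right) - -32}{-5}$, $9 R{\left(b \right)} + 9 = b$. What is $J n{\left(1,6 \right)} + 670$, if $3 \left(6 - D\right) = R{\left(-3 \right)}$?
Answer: $670$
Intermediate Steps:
$R{\left(b \right)} = -1 + \frac{b}{9}$
$D = \frac{58}{9}$ ($D = 6 - \frac{-1 + \frac{1}{9} \left(-3\right)}{3} = 6 - \frac{-1 - \frac{1}{3}}{3} = 6 - - \frac{4}{9} = 6 + \frac{4}{9} = \frac{58}{9} \approx 6.4444$)
$J = 0$ ($J = \left(\left(-27 - 5\right) + 32\right) \left(- \frac{1}{5}\right) = \left(-32 + 32\right) \left(- \frac{1}{5}\right) = 0 \left(- \frac{1}{5}\right) = 0$)
$n{\left(L,K \right)} = \frac{116 L}{9}$ ($n{\left(L,K \right)} = 2 \frac{58 L}{9} = \frac{116 L}{9}$)
$J n{\left(1,6 \right)} + 670 = 0 \cdot \frac{116}{9} \cdot 1 + 670 = 0 \cdot \frac{116}{9} + 670 = 0 + 670 = 670$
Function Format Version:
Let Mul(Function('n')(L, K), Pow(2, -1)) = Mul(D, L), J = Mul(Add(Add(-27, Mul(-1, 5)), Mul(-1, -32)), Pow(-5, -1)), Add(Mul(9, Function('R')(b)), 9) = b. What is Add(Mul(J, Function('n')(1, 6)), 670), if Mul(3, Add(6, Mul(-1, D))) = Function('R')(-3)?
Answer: 670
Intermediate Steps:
Function('R')(b) = Add(-1, Mul(Rational(1, 9), b))
D = Rational(58, 9) (D = Add(6, Mul(Rational(-1, 3), Add(-1, Mul(Rational(1, 9), -3)))) = Add(6, Mul(Rational(-1, 3), Add(-1, Rational(-1, 3)))) = Add(6, Mul(Rational(-1, 3), Rational(-4, 3))) = Add(6, Rational(4, 9)) = Rational(58, 9) ≈ 6.4444)
J = 0 (J = Mul(Add(Add(-27, -5), 32), Rational(-1, 5)) = Mul(Add(-32, 32), Rational(-1, 5)) = Mul(0, Rational(-1, 5)) = 0)
Function('n')(L, K) = Mul(Rational(116, 9), L) (Function('n')(L, K) = Mul(2, Mul(Rational(58, 9), L)) = Mul(Rational(116, 9), L))
Add(Mul(J, Function('n')(1, 6)), 670) = Add(Mul(0, Mul(Rational(116, 9), 1)), 670) = Add(Mul(0, Rational(116, 9)), 670) = Add(0, 670) = 670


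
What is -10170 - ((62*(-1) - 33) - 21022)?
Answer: 10947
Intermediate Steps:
-10170 - ((62*(-1) - 33) - 21022) = -10170 - ((-62 - 33) - 21022) = -10170 - (-95 - 21022) = -10170 - 1*(-21117) = -10170 + 21117 = 10947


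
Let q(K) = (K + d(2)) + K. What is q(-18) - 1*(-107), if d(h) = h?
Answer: 73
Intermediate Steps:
q(K) = 2 + 2*K (q(K) = (K + 2) + K = (2 + K) + K = 2 + 2*K)
q(-18) - 1*(-107) = (2 + 2*(-18)) - 1*(-107) = (2 - 36) + 107 = -34 + 107 = 73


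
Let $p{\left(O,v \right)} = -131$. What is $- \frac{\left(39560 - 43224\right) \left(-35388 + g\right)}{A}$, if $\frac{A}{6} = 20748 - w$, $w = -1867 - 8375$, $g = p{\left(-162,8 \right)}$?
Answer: $- \frac{32535404}{46485} \approx -699.91$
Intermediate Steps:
$g = -131$
$w = -10242$ ($w = -1867 - 8375 = -10242$)
$A = 185940$ ($A = 6 \left(20748 - -10242\right) = 6 \left(20748 + 10242\right) = 6 \cdot 30990 = 185940$)
$- \frac{\left(39560 - 43224\right) \left(-35388 + g\right)}{A} = - \frac{\left(39560 - 43224\right) \left(-35388 - 131\right)}{185940} = - \frac{\left(-3664\right) \left(-35519\right)}{185940} = - \frac{130141616}{185940} = \left(-1\right) \frac{32535404}{46485} = - \frac{32535404}{46485}$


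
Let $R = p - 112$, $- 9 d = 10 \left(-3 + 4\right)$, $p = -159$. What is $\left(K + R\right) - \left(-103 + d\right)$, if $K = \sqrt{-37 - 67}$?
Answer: $- \frac{1502}{9} + 2 i \sqrt{26} \approx -166.89 + 10.198 i$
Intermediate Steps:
$K = 2 i \sqrt{26}$ ($K = \sqrt{-104} = 2 i \sqrt{26} \approx 10.198 i$)
$d = - \frac{10}{9}$ ($d = - \frac{10 \left(-3 + 4\right)}{9} = - \frac{10 \cdot 1}{9} = \left(- \frac{1}{9}\right) 10 = - \frac{10}{9} \approx -1.1111$)
$R = -271$ ($R = -159 - 112 = -271$)
$\left(K + R\right) - \left(-103 + d\right) = \left(2 i \sqrt{26} - 271\right) + \left(103 - - \frac{10}{9}\right) = \left(-271 + 2 i \sqrt{26}\right) + \left(103 + \frac{10}{9}\right) = \left(-271 + 2 i \sqrt{26}\right) + \frac{937}{9} = - \frac{1502}{9} + 2 i \sqrt{26}$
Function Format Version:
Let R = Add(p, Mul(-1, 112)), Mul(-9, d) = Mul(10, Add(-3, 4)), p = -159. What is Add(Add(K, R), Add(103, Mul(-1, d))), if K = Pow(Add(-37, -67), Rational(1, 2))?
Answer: Add(Rational(-1502, 9), Mul(2, I, Pow(26, Rational(1, 2)))) ≈ Add(-166.89, Mul(10.198, I))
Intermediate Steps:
K = Mul(2, I, Pow(26, Rational(1, 2))) (K = Pow(-104, Rational(1, 2)) = Mul(2, I, Pow(26, Rational(1, 2))) ≈ Mul(10.198, I))
d = Rational(-10, 9) (d = Mul(Rational(-1, 9), Mul(10, Add(-3, 4))) = Mul(Rational(-1, 9), Mul(10, 1)) = Mul(Rational(-1, 9), 10) = Rational(-10, 9) ≈ -1.1111)
R = -271 (R = Add(-159, Mul(-1, 112)) = Add(-159, -112) = -271)
Add(Add(K, R), Add(103, Mul(-1, d))) = Add(Add(Mul(2, I, Pow(26, Rational(1, 2))), -271), Add(103, Mul(-1, Rational(-10, 9)))) = Add(Add(-271, Mul(2, I, Pow(26, Rational(1, 2)))), Add(103, Rational(10, 9))) = Add(Add(-271, Mul(2, I, Pow(26, Rational(1, 2)))), Rational(937, 9)) = Add(Rational(-1502, 9), Mul(2, I, Pow(26, Rational(1, 2))))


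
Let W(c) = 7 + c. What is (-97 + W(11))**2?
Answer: 6241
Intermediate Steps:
(-97 + W(11))**2 = (-97 + (7 + 11))**2 = (-97 + 18)**2 = (-79)**2 = 6241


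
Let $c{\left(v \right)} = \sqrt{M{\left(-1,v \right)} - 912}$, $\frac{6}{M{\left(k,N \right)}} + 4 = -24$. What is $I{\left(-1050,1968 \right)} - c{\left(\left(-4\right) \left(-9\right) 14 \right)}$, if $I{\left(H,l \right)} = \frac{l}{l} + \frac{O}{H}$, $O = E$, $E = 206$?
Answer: $\frac{422}{525} - \frac{3 i \sqrt{19866}}{14} \approx 0.80381 - 30.203 i$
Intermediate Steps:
$O = 206$
$M{\left(k,N \right)} = - \frac{3}{14}$ ($M{\left(k,N \right)} = \frac{6}{-4 - 24} = \frac{6}{-28} = 6 \left(- \frac{1}{28}\right) = - \frac{3}{14}$)
$c{\left(v \right)} = \frac{3 i \sqrt{19866}}{14}$ ($c{\left(v \right)} = \sqrt{- \frac{3}{14} - 912} = \sqrt{- \frac{12771}{14}} = \frac{3 i \sqrt{19866}}{14}$)
$I{\left(H,l \right)} = 1 + \frac{206}{H}$ ($I{\left(H,l \right)} = \frac{l}{l} + \frac{206}{H} = 1 + \frac{206}{H}$)
$I{\left(-1050,1968 \right)} - c{\left(\left(-4\right) \left(-9\right) 14 \right)} = \frac{206 - 1050}{-1050} - \frac{3 i \sqrt{19866}}{14} = \left(- \frac{1}{1050}\right) \left(-844\right) - \frac{3 i \sqrt{19866}}{14} = \frac{422}{525} - \frac{3 i \sqrt{19866}}{14}$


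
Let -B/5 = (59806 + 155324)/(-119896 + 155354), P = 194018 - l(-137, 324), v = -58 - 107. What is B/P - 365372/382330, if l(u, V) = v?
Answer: -629030499289327/658118088354155 ≈ -0.95580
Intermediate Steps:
v = -165
l(u, V) = -165
P = 194183 (P = 194018 - 1*(-165) = 194018 + 165 = 194183)
B = -537825/17729 (B = -5*(59806 + 155324)/(-119896 + 155354) = -1075650/35458 = -5*107565/17729 = -537825/17729 ≈ -30.336)
B/P - 365372/382330 = -537825/17729/194183 - 365372/382330 = -537825/17729*1/194183 - 365372*1/382330 = -537825/3442670407 - 182686/191165 = -629030499289327/658118088354155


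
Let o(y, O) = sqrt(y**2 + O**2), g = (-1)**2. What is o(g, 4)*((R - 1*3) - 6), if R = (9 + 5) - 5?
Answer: 0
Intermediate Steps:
g = 1
o(y, O) = sqrt(O**2 + y**2)
R = 9 (R = 14 - 5 = 9)
o(g, 4)*((R - 1*3) - 6) = sqrt(4**2 + 1**2)*((9 - 1*3) - 6) = sqrt(16 + 1)*((9 - 3) - 6) = sqrt(17)*(6 - 6) = sqrt(17)*0 = 0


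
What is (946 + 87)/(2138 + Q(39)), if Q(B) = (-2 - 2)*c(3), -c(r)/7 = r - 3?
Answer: 1033/2138 ≈ 0.48316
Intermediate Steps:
c(r) = 21 - 7*r (c(r) = -7*(r - 3) = -7*(-3 + r) = 21 - 7*r)
Q(B) = 0 (Q(B) = (-2 - 2)*(21 - 7*3) = -4*(21 - 21) = -4*0 = 0)
(946 + 87)/(2138 + Q(39)) = (946 + 87)/(2138 + 0) = 1033/2138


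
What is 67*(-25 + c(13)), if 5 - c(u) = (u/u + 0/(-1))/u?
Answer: -17487/13 ≈ -1345.2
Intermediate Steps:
c(u) = 5 - 1/u (c(u) = 5 - (u/u + 0/(-1))/u = 5 - (1 + 0*(-1))/u = 5 - (1 + 0)/u = 5 - 1/u)
67*(-25 + c(13)) = 67*(-25 + (5 - 1/13)) = 67*(-25 + 64/13) = 67*(-261/13) = -17487/13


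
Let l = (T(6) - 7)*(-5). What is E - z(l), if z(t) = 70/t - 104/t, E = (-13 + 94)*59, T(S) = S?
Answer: 23929/5 ≈ 4785.8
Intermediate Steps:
l = 5 (l = (6 - 7)*(-5) = -1*(-5) = 5)
E = 4779 (E = 81*59 = 4779)
z(t) = -34/t
E - z(l) = 4779 - (-34)/5 = 4779 - 1*(-34/5) = 4779 + 34/5 = 23929/5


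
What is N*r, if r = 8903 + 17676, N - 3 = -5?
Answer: -53158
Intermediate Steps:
N = -2 (N = 3 - 5 = -2)
r = 26579
N*r = -2*26579 = -53158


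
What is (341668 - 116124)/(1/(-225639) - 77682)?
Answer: -50891522616/17528088799 ≈ -2.9034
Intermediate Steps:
(341668 - 116124)/(1/(-225639) - 77682) = 225544/(-1/225639 - 77682) = 225544/(-17528088799/225639) = 225544*(-225639/17528088799) = -50891522616/17528088799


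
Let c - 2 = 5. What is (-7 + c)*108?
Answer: 0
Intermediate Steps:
c = 7 (c = 2 + 5 = 7)
(-7 + c)*108 = (-7 + 7)*108 = 0*108 = 0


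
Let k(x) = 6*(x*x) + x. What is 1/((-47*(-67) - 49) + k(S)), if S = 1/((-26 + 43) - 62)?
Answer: 675/2092487 ≈ 0.00032258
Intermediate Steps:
S = -1/45 (S = 1/(17 - 62) = 1/(-45) = -1/45 ≈ -0.022222)
k(x) = x + 6*x² (k(x) = 6*x² + x = x + 6*x²)
1/((-47*(-67) - 49) + k(S)) = 1/((-47*(-67) - 49) - (1 + 6*(-1/45))/45) = 1/((3149 - 49) - (1 - 2/15)/45) = 1/(3100 - 1/45*13/15) = 1/(3100 - 13/675) = 1/(2092487/675) = 675/2092487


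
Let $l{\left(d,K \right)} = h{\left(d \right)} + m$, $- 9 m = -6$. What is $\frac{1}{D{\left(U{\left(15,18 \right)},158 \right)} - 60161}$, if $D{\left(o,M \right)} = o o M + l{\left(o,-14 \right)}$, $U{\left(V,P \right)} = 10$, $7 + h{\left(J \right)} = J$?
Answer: $- \frac{3}{133072} \approx -2.2544 \cdot 10^{-5}$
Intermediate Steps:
$h{\left(J \right)} = -7 + J$
$m = \frac{2}{3}$ ($m = \left(- \frac{1}{9}\right) \left(-6\right) = \frac{2}{3} \approx 0.66667$)
$l{\left(d,K \right)} = - \frac{19}{3} + d$ ($l{\left(d,K \right)} = \left(-7 + d\right) + \frac{2}{3} = - \frac{19}{3} + d$)
$D{\left(o,M \right)} = - \frac{19}{3} + o + M o^{2}$ ($D{\left(o,M \right)} = o o M + \left(- \frac{19}{3} + o\right) = o^{2} M + \left(- \frac{19}{3} + o\right) = M o^{2} + \left(- \frac{19}{3} + o\right) = - \frac{19}{3} + o + M o^{2}$)
$\frac{1}{D{\left(U{\left(15,18 \right)},158 \right)} - 60161} = \frac{1}{\left(- \frac{19}{3} + 10 + 158 \cdot 10^{2}\right) - 60161} = \frac{1}{\left(- \frac{19}{3} + 10 + 158 \cdot 100\right) - 60161} = \frac{1}{\left(- \frac{19}{3} + 10 + 15800\right) - 60161} = \frac{1}{\frac{47411}{3} - 60161} = \frac{1}{- \frac{133072}{3}} = - \frac{3}{133072}$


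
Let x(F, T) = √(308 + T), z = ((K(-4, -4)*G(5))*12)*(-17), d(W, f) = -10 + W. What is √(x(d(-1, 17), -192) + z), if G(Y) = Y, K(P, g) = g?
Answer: √(4080 + 2*√29) ≈ 63.959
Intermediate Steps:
z = 4080 (z = (-4*5*12)*(-17) = -20*12*(-17) = -240*(-17) = 4080)
√(x(d(-1, 17), -192) + z) = √(√(308 - 192) + 4080) = √(√116 + 4080) = √(2*√29 + 4080) = √(4080 + 2*√29)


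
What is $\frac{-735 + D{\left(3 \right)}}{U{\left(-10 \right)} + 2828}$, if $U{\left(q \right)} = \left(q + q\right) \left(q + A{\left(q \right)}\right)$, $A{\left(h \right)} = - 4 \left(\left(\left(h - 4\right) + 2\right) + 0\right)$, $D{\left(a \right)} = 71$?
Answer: $- \frac{166}{517} \approx -0.32108$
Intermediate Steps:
$A{\left(h \right)} = 8 - 4 h$ ($A{\left(h \right)} = - 4 \left(\left(\left(-4 + h\right) + 2\right) + 0\right) = - 4 \left(\left(-2 + h\right) + 0\right) = - 4 \left(-2 + h\right) = 8 - 4 h$)
$U{\left(q \right)} = 2 q \left(8 - 3 q\right)$ ($U{\left(q \right)} = \left(q + q\right) \left(q - \left(-8 + 4 q\right)\right) = 2 q \left(8 - 3 q\right)$)
$\frac{-735 + D{\left(3 \right)}}{U{\left(-10 \right)} + 2828} = \frac{-735 + 71}{2 \left(-10\right) \left(8 - -30\right) + 2828} = - \frac{664}{2 \left(-10\right) \left(8 + 30\right) + 2828} = - \frac{664}{2 \left(-10\right) 38 + 2828} = - \frac{664}{-760 + 2828} = - \frac{664}{2068} = \left(-664\right) \frac{1}{2068} = - \frac{166}{517}$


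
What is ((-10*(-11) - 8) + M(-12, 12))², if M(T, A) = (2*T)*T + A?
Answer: 161604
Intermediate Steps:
M(T, A) = A + 2*T² (M(T, A) = 2*T² + A = A + 2*T²)
((-10*(-11) - 8) + M(-12, 12))² = ((-10*(-11) - 8) + (12 + 2*(-12)²))² = ((110 - 8) + (12 + 2*144))² = (102 + (12 + 288))² = (102 + 300)² = 402² = 161604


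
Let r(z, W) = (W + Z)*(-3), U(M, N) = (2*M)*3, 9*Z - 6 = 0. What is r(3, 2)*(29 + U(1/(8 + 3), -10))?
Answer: -2600/11 ≈ -236.36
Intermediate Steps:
Z = ⅔ (Z = ⅔ + (⅑)*0 = ⅔ + 0 = ⅔ ≈ 0.66667)
U(M, N) = 6*M
r(z, W) = -2 - 3*W (r(z, W) = (W + ⅔)*(-3) = (⅔ + W)*(-3) = -2 - 3*W)
r(3, 2)*(29 + U(1/(8 + 3), -10)) = (-2 - 3*2)*(29 + 6/(8 + 3)) = (-2 - 6)*(29 + 6/11) = -8*(29 + 6*(1/11)) = -8*(29 + 6/11) = -8*325/11 = -2600/11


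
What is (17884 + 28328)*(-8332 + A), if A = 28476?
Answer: 930894528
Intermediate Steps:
(17884 + 28328)*(-8332 + A) = (17884 + 28328)*(-8332 + 28476) = 46212*20144 = 930894528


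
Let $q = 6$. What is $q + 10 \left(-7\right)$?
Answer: $-64$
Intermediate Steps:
$q + 10 \left(-7\right) = 6 + 10 \left(-7\right) = 6 - 70 = -64$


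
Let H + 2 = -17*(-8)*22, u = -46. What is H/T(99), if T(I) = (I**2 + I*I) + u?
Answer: 1495/9778 ≈ 0.15289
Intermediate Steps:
T(I) = -46 + 2*I**2 (T(I) = (I**2 + I*I) - 46 = (I**2 + I**2) - 46 = 2*I**2 - 46 = -46 + 2*I**2)
H = 2990 (H = -2 - 17*(-8)*22 = -2 + 136*22 = -2 + 2992 = 2990)
H/T(99) = 2990/(-46 + 2*99**2) = 2990/(-46 + 2*9801) = 2990/(-46 + 19602) = 2990/19556 = 2990*(1/19556) = 1495/9778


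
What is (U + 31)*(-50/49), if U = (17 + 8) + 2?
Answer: -2900/49 ≈ -59.184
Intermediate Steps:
U = 27 (U = 25 + 2 = 27)
(U + 31)*(-50/49) = (27 + 31)*(-50/49) = 58*(-50*1/49) = 58*(-50/49) = -2900/49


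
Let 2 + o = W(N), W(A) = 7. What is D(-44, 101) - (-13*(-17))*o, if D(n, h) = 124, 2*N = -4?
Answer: -981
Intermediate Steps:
N = -2 (N = (½)*(-4) = -2)
o = 5 (o = -2 + 7 = 5)
D(-44, 101) - (-13*(-17))*o = 124 - (-13*(-17))*5 = 124 - 221*5 = 124 - 1*1105 = 124 - 1105 = -981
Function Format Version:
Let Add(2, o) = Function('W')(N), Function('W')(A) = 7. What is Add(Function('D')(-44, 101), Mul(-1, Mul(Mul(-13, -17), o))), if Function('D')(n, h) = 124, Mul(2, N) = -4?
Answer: -981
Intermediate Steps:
N = -2 (N = Mul(Rational(1, 2), -4) = -2)
o = 5 (o = Add(-2, 7) = 5)
Add(Function('D')(-44, 101), Mul(-1, Mul(Mul(-13, -17), o))) = Add(124, Mul(-1, Mul(Mul(-13, -17), 5))) = Add(124, Mul(-1, Mul(221, 5))) = Add(124, Mul(-1, 1105)) = Add(124, -1105) = -981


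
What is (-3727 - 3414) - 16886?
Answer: -24027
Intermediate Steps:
(-3727 - 3414) - 16886 = -7141 - 16886 = -24027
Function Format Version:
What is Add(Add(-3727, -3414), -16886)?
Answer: -24027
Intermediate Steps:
Add(Add(-3727, -3414), -16886) = Add(-7141, -16886) = -24027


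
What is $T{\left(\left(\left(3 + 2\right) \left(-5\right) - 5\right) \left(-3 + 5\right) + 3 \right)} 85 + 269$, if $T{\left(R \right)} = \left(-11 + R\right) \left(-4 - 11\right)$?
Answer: $86969$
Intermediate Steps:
$T{\left(R \right)} = 165 - 15 R$ ($T{\left(R \right)} = \left(-11 + R\right) \left(-15\right) = 165 - 15 R$)
$T{\left(\left(\left(3 + 2\right) \left(-5\right) - 5\right) \left(-3 + 5\right) + 3 \right)} 85 + 269 = \left(165 - 15 \left(\left(\left(3 + 2\right) \left(-5\right) - 5\right) \left(-3 + 5\right) + 3\right)\right) 85 + 269 = \left(165 - 15 \left(\left(5 \left(-5\right) - 5\right) 2 + 3\right)\right) 85 + 269 = \left(165 - 15 \left(\left(-25 - 5\right) 2 + 3\right)\right) 85 + 269 = \left(165 - 15 \left(\left(-30\right) 2 + 3\right)\right) 85 + 269 = \left(165 - 15 \left(-60 + 3\right)\right) 85 + 269 = \left(165 - -855\right) 85 + 269 = \left(165 + 855\right) 85 + 269 = 1020 \cdot 85 + 269 = 86700 + 269 = 86969$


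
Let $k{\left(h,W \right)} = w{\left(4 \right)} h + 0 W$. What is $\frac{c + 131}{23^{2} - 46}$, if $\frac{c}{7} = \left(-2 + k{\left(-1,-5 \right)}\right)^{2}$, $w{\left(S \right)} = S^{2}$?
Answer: $\frac{2399}{483} \approx 4.9669$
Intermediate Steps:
$k{\left(h,W \right)} = 16 h$ ($k{\left(h,W \right)} = 4^{2} h + 0 W = 16 h + 0 = 16 h$)
$c = 2268$ ($c = 7 \left(-2 + 16 \left(-1\right)\right)^{2} = 7 \left(-2 - 16\right)^{2} = 7 \left(-18\right)^{2} = 7 \cdot 324 = 2268$)
$\frac{c + 131}{23^{2} - 46} = \frac{2268 + 131}{23^{2} - 46} = \frac{2399}{529 - 46} = \frac{2399}{483}$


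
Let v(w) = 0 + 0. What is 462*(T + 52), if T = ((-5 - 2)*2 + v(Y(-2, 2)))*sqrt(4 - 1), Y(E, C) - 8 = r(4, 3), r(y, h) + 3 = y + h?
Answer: 24024 - 6468*sqrt(3) ≈ 12821.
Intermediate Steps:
r(y, h) = -3 + h + y (r(y, h) = -3 + (y + h) = -3 + (h + y) = -3 + h + y)
Y(E, C) = 12 (Y(E, C) = 8 + (-3 + 3 + 4) = 8 + 4 = 12)
v(w) = 0
T = -14*sqrt(3) (T = ((-5 - 2)*2 + 0)*sqrt(4 - 1) = (-7*2 + 0)*sqrt(3) = (-14 + 0)*sqrt(3) = -14*sqrt(3) ≈ -24.249)
462*(T + 52) = 462*(-14*sqrt(3) + 52) = 462*(52 - 14*sqrt(3)) = 24024 - 6468*sqrt(3)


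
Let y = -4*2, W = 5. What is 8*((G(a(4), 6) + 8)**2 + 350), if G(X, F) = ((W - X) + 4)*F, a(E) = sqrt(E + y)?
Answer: 32400 - 11904*I ≈ 32400.0 - 11904.0*I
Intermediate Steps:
y = -8
a(E) = sqrt(-8 + E) (a(E) = sqrt(E - 8) = sqrt(-8 + E))
G(X, F) = F*(9 - X) (G(X, F) = ((5 - X) + 4)*F = (9 - X)*F = F*(9 - X))
8*((G(a(4), 6) + 8)**2 + 350) = 8*((6*(9 - sqrt(-8 + 4)) + 8)**2 + 350) = 8*((6*(9 - sqrt(-4)) + 8)**2 + 350) = 8*((6*(9 - 2*I) + 8)**2 + 350) = 8*(((54 - 12*I) + 8)**2 + 350) = 8*((62 - 12*I)**2 + 350) = 8*(350 + (62 - 12*I)**2) = 2800 + 8*(62 - 12*I)**2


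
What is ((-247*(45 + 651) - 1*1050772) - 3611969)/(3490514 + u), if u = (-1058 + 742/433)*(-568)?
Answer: -697801583/590393286 ≈ -1.1819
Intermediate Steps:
u = 259787296/433 (u = (-1058 + 742*(1/433))*(-568) = (-1058 + 742/433)*(-568) = -457372/433*(-568) = 259787296/433 ≈ 5.9997e+5)
((-247*(45 + 651) - 1*1050772) - 3611969)/(3490514 + u) = ((-247*(45 + 651) - 1*1050772) - 3611969)/(3490514 + 259787296/433) = ((-247*696 - 1050772) - 3611969)/(1771179858/433) = ((-171912 - 1050772) - 3611969)*(433/1771179858) = (-1222684 - 3611969)*(433/1771179858) = -4834653*433/1771179858 = -697801583/590393286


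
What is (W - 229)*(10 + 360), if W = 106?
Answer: -45510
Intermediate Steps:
(W - 229)*(10 + 360) = (106 - 229)*(10 + 360) = -123*370 = -45510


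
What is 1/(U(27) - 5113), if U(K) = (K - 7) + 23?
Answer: -1/5070 ≈ -0.00019724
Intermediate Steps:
U(K) = 16 + K (U(K) = (-7 + K) + 23 = 16 + K)
1/(U(27) - 5113) = 1/((16 + 27) - 5113) = 1/(43 - 5113) = 1/(-5070) = -1/5070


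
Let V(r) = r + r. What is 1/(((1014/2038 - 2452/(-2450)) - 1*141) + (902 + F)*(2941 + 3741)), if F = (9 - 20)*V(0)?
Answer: 1248275/7523384005694 ≈ 1.6592e-7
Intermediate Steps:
V(r) = 2*r
F = 0 (F = (9 - 20)*(2*0) = -11*0 = 0)
1/(((1014/2038 - 2452/(-2450)) - 1*141) + (902 + F)*(2941 + 3741)) = 1/(((1014/2038 - 2452/(-2450)) - 1*141) + (902 + 0)*(2941 + 3741)) = 1/(((1014*(1/2038) - 2452*(-1/2450)) - 141) + 902*6682) = 1/(((507/1019 + 1226/1225) - 141) + 6027164) = 1/((1870369/1248275 - 141) + 6027164) = 1/(-174136406/1248275 + 6027164) = 1/(7523384005694/1248275) = 1248275/7523384005694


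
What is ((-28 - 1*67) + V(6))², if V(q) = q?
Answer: 7921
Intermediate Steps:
((-28 - 1*67) + V(6))² = ((-28 - 1*67) + 6)² = ((-28 - 67) + 6)² = (-95 + 6)² = (-89)² = 7921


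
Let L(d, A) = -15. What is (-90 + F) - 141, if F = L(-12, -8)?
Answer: -246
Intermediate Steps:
F = -15
(-90 + F) - 141 = (-90 - 15) - 141 = -105 - 141 = -246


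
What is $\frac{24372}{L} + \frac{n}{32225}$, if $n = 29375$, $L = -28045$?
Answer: $\frac{1537367}{36150005} \approx 0.042527$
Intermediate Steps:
$\frac{24372}{L} + \frac{n}{32225} = \frac{24372}{-28045} + \frac{29375}{32225} = 24372 \left(- \frac{1}{28045}\right) + 29375 \cdot \frac{1}{32225} = - \frac{24372}{28045} + \frac{1175}{1289} = \frac{1537367}{36150005}$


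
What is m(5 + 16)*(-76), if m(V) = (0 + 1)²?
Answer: -76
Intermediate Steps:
m(V) = 1 (m(V) = 1² = 1)
m(5 + 16)*(-76) = 1*(-76) = -76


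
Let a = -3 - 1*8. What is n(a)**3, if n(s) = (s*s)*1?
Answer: 1771561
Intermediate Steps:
a = -11 (a = -3 - 8 = -11)
n(s) = s**2 (n(s) = s**2*1 = s**2)
n(a)**3 = ((-11)**2)**3 = 121**3 = 1771561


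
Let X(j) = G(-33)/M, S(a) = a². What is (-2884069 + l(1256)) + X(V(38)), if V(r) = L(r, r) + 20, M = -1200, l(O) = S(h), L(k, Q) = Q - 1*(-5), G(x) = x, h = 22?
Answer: -1153433989/400 ≈ -2.8836e+6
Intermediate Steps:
L(k, Q) = 5 + Q (L(k, Q) = Q + 5 = 5 + Q)
l(O) = 484 (l(O) = 22² = 484)
V(r) = 25 + r (V(r) = (5 + r) + 20 = 25 + r)
X(j) = 11/400 (X(j) = -33/(-1200) = -33*(-1/1200) = 11/400)
(-2884069 + l(1256)) + X(V(38)) = (-2884069 + 484) + 11/400 = -2883585 + 11/400 = -1153433989/400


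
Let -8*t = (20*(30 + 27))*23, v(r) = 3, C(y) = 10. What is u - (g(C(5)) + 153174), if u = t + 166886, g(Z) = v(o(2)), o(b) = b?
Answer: 20863/2 ≈ 10432.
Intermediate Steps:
g(Z) = 3
t = -6555/2 (t = -20*(30 + 27)*23/8 = -20*57*23/8 = -285*23/2 = -⅛*26220 = -6555/2 ≈ -3277.5)
u = 327217/2 (u = -6555/2 + 166886 = 327217/2 ≈ 1.6361e+5)
u - (g(C(5)) + 153174) = 327217/2 - (3 + 153174) = 327217/2 - 1*153177 = 327217/2 - 153177 = 20863/2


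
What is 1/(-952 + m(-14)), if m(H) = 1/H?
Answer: -14/13329 ≈ -0.0010503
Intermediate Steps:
1/(-952 + m(-14)) = 1/(-952 + 1/(-14)) = 1/(-952 - 1/14) = 1/(-13329/14) = -14/13329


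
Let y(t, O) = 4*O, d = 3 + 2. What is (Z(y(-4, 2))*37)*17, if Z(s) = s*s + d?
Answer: 43401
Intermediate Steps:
d = 5
Z(s) = 5 + s**2 (Z(s) = s*s + 5 = s**2 + 5 = 5 + s**2)
(Z(y(-4, 2))*37)*17 = ((5 + (4*2)**2)*37)*17 = ((5 + 8**2)*37)*17 = ((5 + 64)*37)*17 = (69*37)*17 = 2553*17 = 43401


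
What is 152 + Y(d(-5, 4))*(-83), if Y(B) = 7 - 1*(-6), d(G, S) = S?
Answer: -927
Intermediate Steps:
Y(B) = 13 (Y(B) = 7 + 6 = 13)
152 + Y(d(-5, 4))*(-83) = 152 + 13*(-83) = 152 - 1079 = -927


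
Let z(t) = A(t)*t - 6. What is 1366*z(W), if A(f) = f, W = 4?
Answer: 13660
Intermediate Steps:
z(t) = -6 + t**2 (z(t) = t*t - 6 = t**2 - 6 = -6 + t**2)
1366*z(W) = 1366*(-6 + 4**2) = 1366*(-6 + 16) = 1366*10 = 13660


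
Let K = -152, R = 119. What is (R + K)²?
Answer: 1089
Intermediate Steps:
(R + K)² = (119 - 152)² = (-33)² = 1089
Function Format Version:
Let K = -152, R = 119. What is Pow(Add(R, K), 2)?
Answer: 1089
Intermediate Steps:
Pow(Add(R, K), 2) = Pow(Add(119, -152), 2) = Pow(-33, 2) = 1089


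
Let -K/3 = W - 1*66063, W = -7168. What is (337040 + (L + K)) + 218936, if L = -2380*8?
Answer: 756629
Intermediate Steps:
L = -19040
K = 219693 (K = -3*(-7168 - 1*66063) = -3*(-7168 - 66063) = -3*(-73231) = 219693)
(337040 + (L + K)) + 218936 = (337040 + (-19040 + 219693)) + 218936 = (337040 + 200653) + 218936 = 537693 + 218936 = 756629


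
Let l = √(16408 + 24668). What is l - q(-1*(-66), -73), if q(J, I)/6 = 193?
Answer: -1158 + 6*√1141 ≈ -955.33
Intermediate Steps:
q(J, I) = 1158 (q(J, I) = 6*193 = 1158)
l = 6*√1141 (l = √41076 = 6*√1141 ≈ 202.67)
l - q(-1*(-66), -73) = 6*√1141 - 1*1158 = 6*√1141 - 1158 = -1158 + 6*√1141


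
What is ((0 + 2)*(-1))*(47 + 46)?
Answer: -186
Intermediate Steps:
((0 + 2)*(-1))*(47 + 46) = (2*(-1))*93 = -2*93 = -186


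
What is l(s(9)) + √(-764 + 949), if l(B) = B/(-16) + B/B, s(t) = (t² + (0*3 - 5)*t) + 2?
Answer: -11/8 + √185 ≈ 12.226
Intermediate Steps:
s(t) = 2 + t² - 5*t (s(t) = (t² + (0 - 5)*t) + 2 = (t² - 5*t) + 2 = 2 + t² - 5*t)
l(B) = 1 - B/16 (l(B) = B*(-1/16) + 1 = -B/16 + 1 = 1 - B/16)
l(s(9)) + √(-764 + 949) = (1 - (2 + 9² - 5*9)/16) + √(-764 + 949) = (1 - (2 + 81 - 45)/16) + √185 = (1 - 1/16*38) + √185 = (1 - 19/8) + √185 = -11/8 + √185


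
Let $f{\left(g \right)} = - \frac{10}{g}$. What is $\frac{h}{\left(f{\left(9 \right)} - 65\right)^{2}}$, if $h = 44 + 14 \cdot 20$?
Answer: $\frac{26244}{354025} \approx 0.07413$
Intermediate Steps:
$h = 324$ ($h = 44 + 280 = 324$)
$\frac{h}{\left(f{\left(9 \right)} - 65\right)^{2}} = \frac{324}{\left(- \frac{10}{9} - 65\right)^{2}} = \frac{324}{\left(- \frac{595}{9}\right)^{2}} = \frac{324}{\frac{354025}{81}} = 324 \cdot \frac{81}{354025} = \frac{26244}{354025}$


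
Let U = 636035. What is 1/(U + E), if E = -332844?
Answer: 1/303191 ≈ 3.2982e-6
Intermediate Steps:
1/(U + E) = 1/(636035 - 332844) = 1/303191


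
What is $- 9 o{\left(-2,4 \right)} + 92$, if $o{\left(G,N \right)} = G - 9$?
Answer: $191$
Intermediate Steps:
$o{\left(G,N \right)} = -9 + G$
$- 9 o{\left(-2,4 \right)} + 92 = - 9 \left(-9 - 2\right) + 92 = \left(-9\right) \left(-11\right) + 92 = 99 + 92 = 191$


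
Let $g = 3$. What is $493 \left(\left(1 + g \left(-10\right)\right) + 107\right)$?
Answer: $38454$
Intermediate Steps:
$493 \left(\left(1 + g \left(-10\right)\right) + 107\right) = 493 \left(\left(1 + 3 \left(-10\right)\right) + 107\right) = 493 \left(\left(1 - 30\right) + 107\right) = 493 \left(-29 + 107\right) = 493 \cdot 78 = 38454$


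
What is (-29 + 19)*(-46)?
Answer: 460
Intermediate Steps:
(-29 + 19)*(-46) = -10*(-46) = 460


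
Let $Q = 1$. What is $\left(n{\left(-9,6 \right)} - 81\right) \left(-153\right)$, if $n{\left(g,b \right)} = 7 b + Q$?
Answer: $5814$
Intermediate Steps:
$n{\left(g,b \right)} = 1 + 7 b$ ($n{\left(g,b \right)} = 7 b + 1 = 1 + 7 b$)
$\left(n{\left(-9,6 \right)} - 81\right) \left(-153\right) = \left(\left(1 + 7 \cdot 6\right) - 81\right) \left(-153\right) = \left(\left(1 + 42\right) - 81\right) \left(-153\right) = \left(43 - 81\right) \left(-153\right) = \left(-38\right) \left(-153\right) = 5814$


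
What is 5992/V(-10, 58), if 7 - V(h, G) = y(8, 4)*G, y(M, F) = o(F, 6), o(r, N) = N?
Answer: -5992/341 ≈ -17.572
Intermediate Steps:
y(M, F) = 6
V(h, G) = 7 - 6*G
5992/V(-10, 58) = 5992/(7 - 6*58) = 5992/(7 - 348) = 5992/(-341) = 5992*(-1/341) = -5992/341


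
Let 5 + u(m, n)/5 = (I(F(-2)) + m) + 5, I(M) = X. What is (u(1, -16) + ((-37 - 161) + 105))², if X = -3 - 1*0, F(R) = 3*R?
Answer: 10609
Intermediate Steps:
X = -3 (X = -3 + 0 = -3)
I(M) = -3
u(m, n) = -15 + 5*m (u(m, n) = -25 + 5*((-3 + m) + 5) = -25 + 5*(2 + m) = -25 + (10 + 5*m) = -15 + 5*m)
(u(1, -16) + ((-37 - 161) + 105))² = ((-15 + 5*1) + ((-37 - 161) + 105))² = ((-15 + 5) + (-198 + 105))² = (-10 - 93)² = (-103)² = 10609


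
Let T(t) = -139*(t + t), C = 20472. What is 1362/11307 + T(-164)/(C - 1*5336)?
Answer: 22338499/7130948 ≈ 3.1326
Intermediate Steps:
T(t) = -278*t
1362/11307 + T(-164)/(C - 1*5336) = 1362/11307 + (-278*(-164))/(20472 - 1*5336) = 1362*(1/11307) + 45592/(20472 - 5336) = 454/3769 + 45592/15136 = 454/3769 + 45592*(1/15136) = 454/3769 + 5699/1892 = 22338499/7130948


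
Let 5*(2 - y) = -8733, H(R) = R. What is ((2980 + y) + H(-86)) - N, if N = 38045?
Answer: -167012/5 ≈ -33402.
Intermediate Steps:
y = 8743/5 (y = 2 - 1/5*(-8733) = 2 + 8733/5 = 8743/5 ≈ 1748.6)
((2980 + y) + H(-86)) - N = ((2980 + 8743/5) - 86) - 1*38045 = (23643/5 - 86) - 38045 = 23213/5 - 38045 = -167012/5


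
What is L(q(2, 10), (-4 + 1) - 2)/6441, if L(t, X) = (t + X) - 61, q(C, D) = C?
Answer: -64/6441 ≈ -0.0099363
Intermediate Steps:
L(t, X) = -61 + X + t (L(t, X) = (X + t) - 61 = -61 + X + t)
L(q(2, 10), (-4 + 1) - 2)/6441 = (-61 + ((-4 + 1) - 2) + 2)/6441 = (-61 + (-3 - 2) + 2)*(1/6441) = (-61 - 5 + 2)*(1/6441) = -64*1/6441 = -64/6441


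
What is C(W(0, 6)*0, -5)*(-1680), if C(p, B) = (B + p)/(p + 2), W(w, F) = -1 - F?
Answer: 4200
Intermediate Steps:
C(p, B) = (B + p)/(2 + p)
C(W(0, 6)*0, -5)*(-1680) = ((-5 + (-1 - 1*6)*0)/(2 + (-1 - 1*6)*0))*(-1680) = ((-5 + (-1 - 6)*0)/(2 + (-1 - 6)*0))*(-1680) = ((-5 - 7*0)/(2 - 7*0))*(-1680) = ((-5 + 0)/(2 + 0))*(-1680) = (-5/2)*(-1680) = ((½)*(-5))*(-1680) = -5/2*(-1680) = 4200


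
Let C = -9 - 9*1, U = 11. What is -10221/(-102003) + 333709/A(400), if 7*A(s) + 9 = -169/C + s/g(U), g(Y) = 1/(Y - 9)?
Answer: 1429700487983/489852407 ≈ 2918.6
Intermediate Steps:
g(Y) = 1/(-9 + Y)
C = -18 (C = -9 - 9 = -18)
A(s) = 1/18 + 2*s/7 (A(s) = -9/7 + (-169/(-18) + s/(1/(-9 + 11)))/7 = -9/7 + (-169*(-1/18) + s/(1/2))/7 = -9/7 + (169/18 + s/(½))/7 = -9/7 + (169/18 + s*2)/7 = -9/7 + (169/18 + 2*s)/7 = -9/7 + (169/126 + 2*s/7) = 1/18 + 2*s/7)
-10221/(-102003) + 333709/A(400) = -10221/(-102003) + 333709/(1/18 + (2/7)*400) = -10221*(-1/102003) + 333709/(1/18 + 800/7) = 3407/34001 + 333709/(14407/126) = 3407/34001 + 333709*(126/14407) = 3407/34001 + 42047334/14407 = 1429700487983/489852407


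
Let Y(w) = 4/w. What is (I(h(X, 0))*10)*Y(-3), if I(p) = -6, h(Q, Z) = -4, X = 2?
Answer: 80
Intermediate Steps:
(I(h(X, 0))*10)*Y(-3) = (-6*10)*(4/(-3)) = -240*(-1)/3 = -60*(-4/3) = 80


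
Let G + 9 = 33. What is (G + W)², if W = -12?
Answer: 144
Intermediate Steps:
G = 24 (G = -9 + 33 = 24)
(G + W)² = (24 - 12)² = 12² = 144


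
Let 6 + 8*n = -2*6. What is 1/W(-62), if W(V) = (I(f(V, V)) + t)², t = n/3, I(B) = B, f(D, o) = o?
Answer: 16/63001 ≈ 0.00025396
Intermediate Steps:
n = -9/4 (n = -¾ + (-2*6)/8 = -¾ + (⅛)*(-12) = -¾ - 3/2 = -9/4 ≈ -2.2500)
t = -¾ (t = -9/4/3 = -9/4*⅓ = -¾ ≈ -0.75000)
W(V) = (-¾ + V)² (W(V) = (V - ¾)² = (-¾ + V)²)
1/W(-62) = 1/((-3 + 4*(-62))²/16) = 1/((-3 - 248)²/16) = 1/((1/16)*(-251)²) = 1/((1/16)*63001) = 1/(63001/16) = 16/63001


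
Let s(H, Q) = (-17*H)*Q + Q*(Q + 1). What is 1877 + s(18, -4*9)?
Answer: 14153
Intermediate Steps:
s(H, Q) = Q*(1 + Q) - 17*H*Q (s(H, Q) = -17*H*Q + Q*(1 + Q) = Q*(1 + Q) - 17*H*Q)
1877 + s(18, -4*9) = 1877 + (-4*9)*(1 - 4*9 - 17*18) = 1877 - 36*(1 - 36 - 306) = 1877 - 36*(-341) = 1877 + 12276 = 14153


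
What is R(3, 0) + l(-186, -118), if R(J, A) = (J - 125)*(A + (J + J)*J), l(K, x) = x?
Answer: -2314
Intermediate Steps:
R(J, A) = (-125 + J)*(A + 2*J**2) (R(J, A) = (-125 + J)*(A + (2*J)*J) = (-125 + J)*(A + 2*J**2))
R(3, 0) + l(-186, -118) = (-250*3**2 - 125*0 + 2*3**3 + 0*3) - 118 = (-250*9 + 0 + 2*27 + 0) - 118 = (-2250 + 0 + 54 + 0) - 118 = -2196 - 118 = -2314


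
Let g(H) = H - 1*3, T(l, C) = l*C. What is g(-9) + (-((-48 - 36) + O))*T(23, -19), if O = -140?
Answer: -97900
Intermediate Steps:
T(l, C) = C*l
g(H) = -3 + H (g(H) = H - 3 = -3 + H)
g(-9) + (-((-48 - 36) + O))*T(23, -19) = (-3 - 9) + (-((-48 - 36) - 140))*(-19*23) = -12 - (-84 - 140)*(-437) = -12 - 1*(-224)*(-437) = -12 + 224*(-437) = -12 - 97888 = -97900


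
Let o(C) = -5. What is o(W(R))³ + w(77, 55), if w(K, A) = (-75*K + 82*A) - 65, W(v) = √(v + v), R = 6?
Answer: -1455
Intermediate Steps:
W(v) = √2*√v (W(v) = √(2*v) = √2*√v)
w(K, A) = -65 - 75*K + 82*A
o(W(R))³ + w(77, 55) = (-5)³ + (-65 - 75*77 + 82*55) = -125 + (-65 - 5775 + 4510) = -125 - 1330 = -1455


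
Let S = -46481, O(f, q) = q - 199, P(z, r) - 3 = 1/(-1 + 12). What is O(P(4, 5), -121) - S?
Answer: 46161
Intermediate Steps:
P(z, r) = 34/11 (P(z, r) = 3 + 1/(-1 + 12) = 3 + 1/11 = 34/11)
O(f, q) = -199 + q
O(P(4, 5), -121) - S = (-199 - 121) - 1*(-46481) = -320 + 46481 = 46161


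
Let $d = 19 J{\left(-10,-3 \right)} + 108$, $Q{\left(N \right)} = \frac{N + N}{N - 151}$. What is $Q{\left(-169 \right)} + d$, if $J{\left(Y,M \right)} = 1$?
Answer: $\frac{20489}{160} \approx 128.06$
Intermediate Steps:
$Q{\left(N \right)} = \frac{2 N}{-151 + N}$
$d = 127$ ($d = 19 \cdot 1 + 108 = 19 + 108 = 127$)
$Q{\left(-169 \right)} + d = 2 \left(-169\right) \frac{1}{-151 - 169} + 127 = 2 \left(-169\right) \frac{1}{-320} + 127 = 2 \left(-169\right) \left(- \frac{1}{320}\right) + 127 = \frac{169}{160} + 127 = \frac{20489}{160}$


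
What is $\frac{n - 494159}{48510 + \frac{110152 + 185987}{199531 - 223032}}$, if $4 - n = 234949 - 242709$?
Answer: $- \frac{11430768895}{1139737371} \approx -10.029$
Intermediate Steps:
$n = 7764$ ($n = 4 - \left(234949 - 242709\right) = 4 - -7760 = 4 + 7760 = 7764$)
$\frac{n - 494159}{48510 + \frac{110152 + 185987}{199531 - 223032}} = \frac{7764 - 494159}{48510 + \frac{110152 + 185987}{199531 - 223032}} = - \frac{486395}{48510 + \frac{296139}{-23501}} = - \frac{486395}{48510 + 296139 \left(- \frac{1}{23501}\right)} = - \frac{486395}{48510 - \frac{296139}{23501}} = - \frac{486395}{\frac{1139737371}{23501}} = \left(-486395\right) \frac{23501}{1139737371} = - \frac{11430768895}{1139737371}$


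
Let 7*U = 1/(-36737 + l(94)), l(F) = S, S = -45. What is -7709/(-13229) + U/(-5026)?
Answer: 9975941886945/17119176942196 ≈ 0.58274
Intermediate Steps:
l(F) = -45
U = -1/257474 (U = 1/(7*(-36737 - 45)) = (1/7)/(-36782) = (1/7)*(-1/36782) = -1/257474 ≈ -3.8839e-6)
-7709/(-13229) + U/(-5026) = -7709/(-13229) - 1/257474/(-5026) = -7709*(-1/13229) - 1/257474*(-1/5026) = 7709/13229 + 1/1294064324 = 9975941886945/17119176942196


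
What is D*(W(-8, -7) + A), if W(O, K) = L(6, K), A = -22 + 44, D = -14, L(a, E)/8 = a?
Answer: -980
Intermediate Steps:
L(a, E) = 8*a
A = 22
W(O, K) = 48 (W(O, K) = 8*6 = 48)
D*(W(-8, -7) + A) = -14*(48 + 22) = -14*70 = -980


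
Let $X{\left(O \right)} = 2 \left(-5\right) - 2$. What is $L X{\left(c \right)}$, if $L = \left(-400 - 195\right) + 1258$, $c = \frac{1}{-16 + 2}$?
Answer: $-7956$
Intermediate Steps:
$c = - \frac{1}{14}$ ($c = \frac{1}{-14} = - \frac{1}{14} \approx -0.071429$)
$X{\left(O \right)} = -12$ ($X{\left(O \right)} = -10 - 2 = -12$)
$L = 663$ ($L = -595 + 1258 = 663$)
$L X{\left(c \right)} = 663 \left(-12\right) = -7956$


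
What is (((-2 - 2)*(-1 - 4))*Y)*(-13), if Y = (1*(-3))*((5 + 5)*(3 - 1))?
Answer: 15600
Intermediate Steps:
Y = -60 (Y = -30*2 = -3*20 = -60)
(((-2 - 2)*(-1 - 4))*Y)*(-13) = (((-2 - 2)*(-1 - 4))*(-60))*(-13) = (-4*(-5)*(-60))*(-13) = (20*(-60))*(-13) = -1200*(-13) = 15600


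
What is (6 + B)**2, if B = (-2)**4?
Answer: 484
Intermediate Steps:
B = 16
(6 + B)**2 = (6 + 16)**2 = 22**2 = 484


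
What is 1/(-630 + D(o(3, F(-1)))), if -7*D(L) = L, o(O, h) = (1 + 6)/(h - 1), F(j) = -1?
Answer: -2/1259 ≈ -0.0015886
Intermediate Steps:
o(O, h) = 7/(-1 + h)
D(L) = -L/7
1/(-630 + D(o(3, F(-1)))) = 1/(-630 - 1/(-1 - 1)) = 1/(-630 - 1/(-2)) = 1/(-630 - (-1)/2) = 1/(-630 - ⅐*(-7/2)) = 1/(-630 + ½) = 1/(-1259/2) = -2/1259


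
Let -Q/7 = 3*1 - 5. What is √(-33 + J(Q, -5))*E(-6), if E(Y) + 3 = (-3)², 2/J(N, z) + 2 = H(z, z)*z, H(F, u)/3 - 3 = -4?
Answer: 6*I*√5551/13 ≈ 34.387*I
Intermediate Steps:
H(F, u) = -3 (H(F, u) = 9 + 3*(-4) = 9 - 12 = -3)
Q = 14 (Q = -7*(3*1 - 5) = -7*(3 - 5) = -7*(-2) = 14)
J(N, z) = 2/(-2 - 3*z)
E(Y) = 6 (E(Y) = -3 + (-3)² = -3 + 9 = 6)
√(-33 + J(Q, -5))*E(-6) = √(-33 + 2/(-2 - 3*(-5)))*6 = √(-33 + 2/(-2 + 15))*6 = √(-33 + 2/13)*6 = √(-427/13)*6 = (I*√5551/13)*6 = 6*I*√5551/13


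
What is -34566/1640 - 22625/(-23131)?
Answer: -381220573/18967420 ≈ -20.099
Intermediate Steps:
-34566/1640 - 22625/(-23131) = -34566*1/1640 - 22625*(-1/23131) = -17283/820 + 22625/23131 = -381220573/18967420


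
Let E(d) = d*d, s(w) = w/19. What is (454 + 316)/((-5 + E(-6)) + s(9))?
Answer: 7315/299 ≈ 24.465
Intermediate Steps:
s(w) = w/19 (s(w) = w*(1/19) = w/19)
E(d) = d²
(454 + 316)/((-5 + E(-6)) + s(9)) = (454 + 316)/((-5 + (-6)²) + (1/19)*9) = 770/((-5 + 36) + 9/19) = 770/(31 + 9/19) = 770/(598/19) = 770*(19/598) = 7315/299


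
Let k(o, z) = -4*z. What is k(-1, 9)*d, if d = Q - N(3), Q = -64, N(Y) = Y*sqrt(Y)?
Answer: 2304 + 108*sqrt(3) ≈ 2491.1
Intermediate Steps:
N(Y) = Y**(3/2)
d = -64 - 3*sqrt(3) (d = -64 - 3**(3/2) = -64 - 3*sqrt(3) ≈ -69.196)
k(-1, 9)*d = (-4*9)*(-64 - 3*sqrt(3)) = -36*(-64 - 3*sqrt(3)) = 2304 + 108*sqrt(3)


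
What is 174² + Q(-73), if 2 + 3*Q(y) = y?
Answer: 30251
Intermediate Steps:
Q(y) = -⅔ + y/3
174² + Q(-73) = 174² + (-⅔ + (⅓)*(-73)) = 30276 + (-⅔ - 73/3) = 30276 - 25 = 30251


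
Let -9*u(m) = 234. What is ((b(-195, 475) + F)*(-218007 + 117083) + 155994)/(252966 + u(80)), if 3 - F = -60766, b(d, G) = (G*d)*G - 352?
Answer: 2217121621593/126470 ≈ 1.7531e+7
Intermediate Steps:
b(d, G) = -352 + d*G² (b(d, G) = d*G² - 352 = -352 + d*G²)
F = 60769 (F = 3 - 1*(-60766) = 3 + 60766 = 60769)
u(m) = -26 (u(m) = -⅑*234 = -26)
((b(-195, 475) + F)*(-218007 + 117083) + 155994)/(252966 + u(80)) = (((-352 - 195*475²) + 60769)*(-218007 + 117083) + 155994)/(252966 - 26) = (((-352 - 195*225625) + 60769)*(-100924) + 155994)/252940 = (((-352 - 43996875) + 60769)*(-100924) + 155994)*(1/252940) = ((-43997227 + 60769)*(-100924) + 155994)*(1/252940) = (-43936458*(-100924) + 155994)*(1/252940) = (4434243087192 + 155994)*(1/252940) = 4434243243186*(1/252940) = 2217121621593/126470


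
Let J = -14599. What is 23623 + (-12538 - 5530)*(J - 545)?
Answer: 273645415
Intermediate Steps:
23623 + (-12538 - 5530)*(J - 545) = 23623 + (-12538 - 5530)*(-14599 - 545) = 23623 - 18068*(-15144) = 23623 + 273621792 = 273645415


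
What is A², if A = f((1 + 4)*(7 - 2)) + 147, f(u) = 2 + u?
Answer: 30276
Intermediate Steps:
A = 174 (A = (2 + (1 + 4)*(7 - 2)) + 147 = (2 + 5*5) + 147 = (2 + 25) + 147 = 27 + 147 = 174)
A² = 174² = 30276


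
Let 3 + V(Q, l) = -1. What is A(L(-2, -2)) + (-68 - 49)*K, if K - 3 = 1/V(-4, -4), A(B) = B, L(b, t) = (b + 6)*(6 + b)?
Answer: -1223/4 ≈ -305.75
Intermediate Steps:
V(Q, l) = -4 (V(Q, l) = -3 - 1 = -4)
L(b, t) = (6 + b)**2 (L(b, t) = (6 + b)*(6 + b) = (6 + b)**2)
K = 11/4 (K = 3 + 1/(-4) = 3 - 1/4 = 11/4 ≈ 2.7500)
A(L(-2, -2)) + (-68 - 49)*K = (6 - 2)**2 + (-68 - 49)*(11/4) = 4**2 - 117*11/4 = 16 - 1287/4 = -1223/4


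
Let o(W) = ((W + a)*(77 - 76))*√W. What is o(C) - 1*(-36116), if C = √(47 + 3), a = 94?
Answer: 36116 + 2^(¼)*√5*(94 + 5*√2) ≈ 36385.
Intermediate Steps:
C = 5*√2 (C = √50 = 5*√2 ≈ 7.0711)
o(W) = √W*(94 + W) (o(W) = ((W + 94)*(77 - 76))*√W = ((94 + W)*1)*√W = (94 + W)*√W = √W*(94 + W))
o(C) - 1*(-36116) = √(5*√2)*(94 + 5*√2) - 1*(-36116) = (2^(¼)*√5)*(94 + 5*√2) + 36116 = 2^(¼)*√5*(94 + 5*√2) + 36116 = 36116 + 2^(¼)*√5*(94 + 5*√2)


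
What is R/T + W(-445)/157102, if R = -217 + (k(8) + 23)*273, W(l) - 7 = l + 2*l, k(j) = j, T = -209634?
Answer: -393464261/8233480167 ≈ -0.047788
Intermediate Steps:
W(l) = 7 + 3*l (W(l) = 7 + (l + 2*l) = 7 + 3*l)
R = 8246 (R = -217 + (8 + 23)*273 = -217 + 31*273 = -217 + 8463 = 8246)
R/T + W(-445)/157102 = 8246/(-209634) + (7 + 3*(-445))/157102 = 8246*(-1/209634) + (7 - 1335)*(1/157102) = -4123/104817 - 1328*1/157102 = -4123/104817 - 664/78551 = -393464261/8233480167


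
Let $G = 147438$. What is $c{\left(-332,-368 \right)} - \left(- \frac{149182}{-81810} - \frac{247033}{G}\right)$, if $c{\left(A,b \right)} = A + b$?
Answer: $- \frac{469173181777}{670105710} \approx -700.15$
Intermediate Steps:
$c{\left(-332,-368 \right)} - \left(- \frac{149182}{-81810} - \frac{247033}{G}\right) = \left(-332 - 368\right) - \left(- \frac{149182}{-81810} - \frac{247033}{147438}\right) = -700 - \left(\left(-149182\right) \left(- \frac{1}{81810}\right) - \frac{247033}{147438}\right) = -700 - \left(\frac{74591}{40905} - \frac{247033}{147438}\right) = -700 - \frac{99184777}{670105710} = - \frac{469173181777}{670105710}$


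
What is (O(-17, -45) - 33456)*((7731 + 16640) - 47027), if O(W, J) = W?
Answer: 758364288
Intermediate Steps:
(O(-17, -45) - 33456)*((7731 + 16640) - 47027) = (-17 - 33456)*((7731 + 16640) - 47027) = -33473*(24371 - 47027) = -33473*(-22656) = 758364288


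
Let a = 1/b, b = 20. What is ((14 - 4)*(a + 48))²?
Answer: 923521/4 ≈ 2.3088e+5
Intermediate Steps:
a = 1/20 ≈ 0.050000
((14 - 4)*(a + 48))² = ((14 - 4)*(1/20 + 48))² = (10*(961/20))² = (961/2)² = 923521/4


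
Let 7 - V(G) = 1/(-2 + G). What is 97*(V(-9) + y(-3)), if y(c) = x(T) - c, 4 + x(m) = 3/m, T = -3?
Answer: 5432/11 ≈ 493.82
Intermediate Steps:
x(m) = -4 + 3/m
V(G) = 7 - 1/(-2 + G)
y(c) = -5 - c (y(c) = (-4 + 3/(-3)) - c = (-4 + 3*(-⅓)) - c = (-4 - 1) - c = -5 - c)
97*(V(-9) + y(-3)) = 97*((-15 + 7*(-9))/(-2 - 9) + (-5 - 1*(-3))) = 97*((-15 - 63)/(-11) + (-5 + 3)) = 97*(-1/11*(-78) - 2) = 97*(78/11 - 2) = 97*(56/11) = 5432/11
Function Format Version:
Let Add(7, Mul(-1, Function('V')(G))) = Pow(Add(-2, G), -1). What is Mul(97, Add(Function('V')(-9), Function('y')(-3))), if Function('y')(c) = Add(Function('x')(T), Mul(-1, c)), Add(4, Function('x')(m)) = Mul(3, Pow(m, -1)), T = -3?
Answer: Rational(5432, 11) ≈ 493.82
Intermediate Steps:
Function('x')(m) = Add(-4, Mul(3, Pow(m, -1)))
Function('V')(G) = Add(7, Mul(-1, Pow(Add(-2, G), -1)))
Function('y')(c) = Add(-5, Mul(-1, c)) (Function('y')(c) = Add(Add(-4, Mul(3, Pow(-3, -1))), Mul(-1, c)) = Add(Add(-4, Mul(3, Rational(-1, 3))), Mul(-1, c)) = Add(Add(-4, -1), Mul(-1, c)) = Add(-5, Mul(-1, c)))
Mul(97, Add(Function('V')(-9), Function('y')(-3))) = Mul(97, Add(Mul(Pow(Add(-2, -9), -1), Add(-15, Mul(7, -9))), Add(-5, Mul(-1, -3)))) = Mul(97, Add(Mul(Pow(-11, -1), Add(-15, -63)), Add(-5, 3))) = Mul(97, Add(Mul(Rational(-1, 11), -78), -2)) = Mul(97, Add(Rational(78, 11), -2)) = Mul(97, Rational(56, 11)) = Rational(5432, 11)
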